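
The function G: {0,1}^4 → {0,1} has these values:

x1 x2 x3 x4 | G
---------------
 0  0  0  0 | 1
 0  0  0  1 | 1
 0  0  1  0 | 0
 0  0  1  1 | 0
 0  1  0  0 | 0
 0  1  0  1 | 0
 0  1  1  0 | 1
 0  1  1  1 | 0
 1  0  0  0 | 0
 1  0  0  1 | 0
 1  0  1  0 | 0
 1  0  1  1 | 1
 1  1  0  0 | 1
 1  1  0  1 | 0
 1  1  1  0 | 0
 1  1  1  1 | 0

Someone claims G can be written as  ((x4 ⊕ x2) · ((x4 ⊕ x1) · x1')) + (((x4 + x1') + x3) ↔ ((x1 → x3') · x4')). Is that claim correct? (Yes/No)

No

Check the formula against G row by row:
  x1=0, x2=0, x3=0, x4=0: formula gives 1, G = 1 ✓
  x1=0, x2=0, x3=0, x4=1: formula gives 1, G = 1 ✓
  x1=0, x2=0, x3=1, x4=0: formula gives 1, but G = 0 ✗
Since they disagree at (0,0,1,0), the expression is not a correct formula for G.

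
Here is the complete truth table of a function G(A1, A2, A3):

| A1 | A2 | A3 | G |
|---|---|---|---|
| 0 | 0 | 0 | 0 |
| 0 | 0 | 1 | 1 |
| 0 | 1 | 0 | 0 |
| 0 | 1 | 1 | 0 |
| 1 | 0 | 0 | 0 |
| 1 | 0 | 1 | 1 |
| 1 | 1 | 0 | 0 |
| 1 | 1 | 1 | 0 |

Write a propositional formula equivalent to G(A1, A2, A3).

G(A1, A2, A3) = ((¬A1 ∧ ¬A2) ∧ A3) ∨ ((A1 ∧ ¬A2) ∧ A3)

G=1 on 2 inputs: (0,0,1), (1,0,1). Reading each as a conjunction of literals (¬A1·¬A2·A3, A1·¬A2·A3) and taking the OR gives the canonical DNF.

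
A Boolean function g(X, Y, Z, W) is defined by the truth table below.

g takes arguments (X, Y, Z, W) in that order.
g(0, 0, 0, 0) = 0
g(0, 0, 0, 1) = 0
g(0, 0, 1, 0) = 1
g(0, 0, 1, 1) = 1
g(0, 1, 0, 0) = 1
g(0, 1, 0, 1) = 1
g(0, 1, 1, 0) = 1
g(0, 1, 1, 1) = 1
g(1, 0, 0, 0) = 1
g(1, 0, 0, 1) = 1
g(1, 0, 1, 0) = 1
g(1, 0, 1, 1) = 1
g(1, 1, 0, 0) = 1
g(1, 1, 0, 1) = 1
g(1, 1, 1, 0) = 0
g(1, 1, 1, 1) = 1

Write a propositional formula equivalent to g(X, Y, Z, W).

There are just 3 zero rows: (0,0,0,0), (0,0,0,1), (1,1,1,0). Their minterms are ¬X·¬Y·¬Z·¬W, ¬X·¬Y·¬Z·W, X·Y·Z·¬W; the OR of those covers precisely the 0-outputs, and negating it yields g.

g(X, Y, Z, W) = ¬(((((¬X ∧ ¬Y) ∧ ¬Z) ∧ ¬W) ∨ (((¬X ∧ ¬Y) ∧ ¬Z) ∧ W)) ∨ (((X ∧ Y) ∧ Z) ∧ ¬W))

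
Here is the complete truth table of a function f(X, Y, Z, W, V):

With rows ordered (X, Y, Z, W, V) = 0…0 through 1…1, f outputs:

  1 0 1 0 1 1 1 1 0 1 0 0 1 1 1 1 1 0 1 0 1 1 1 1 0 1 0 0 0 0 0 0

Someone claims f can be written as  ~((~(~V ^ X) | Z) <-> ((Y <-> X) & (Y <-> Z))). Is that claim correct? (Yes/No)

No

Test each input against both f and the formula:
  X=0, Y=0, Z=0, W=0, V=0: formula gives 1, f = 1 ✓
  X=0, Y=0, Z=0, W=0, V=1: formula gives 0, f = 0 ✓
  X=0, Y=0, Z=0, W=1, V=0: formula gives 1, f = 1 ✓
  X=0, Y=0, Z=0, W=1, V=1: formula gives 0, f = 0 ✓
  …
  X=0, Y=1, Z=0, W=1, V=1: formula gives 1, but f = 0 ✗
Since they disagree at (0,1,0,1,1), the expression is not a correct formula for f.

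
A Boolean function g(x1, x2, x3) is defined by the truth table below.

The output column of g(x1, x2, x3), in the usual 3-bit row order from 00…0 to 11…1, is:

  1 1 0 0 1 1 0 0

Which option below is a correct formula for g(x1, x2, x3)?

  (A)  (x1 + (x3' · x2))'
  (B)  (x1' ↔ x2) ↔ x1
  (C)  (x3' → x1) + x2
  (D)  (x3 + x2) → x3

B

(A) disagrees with g on (0,1,1) (formula → 1, table → 0); rule it out.
(C) disagrees with g on (0,0,0) (formula → 0, table → 1); rule it out.
(D) disagrees with g on (0,1,1) (formula → 1, table → 0); rule it out.
(B) is the remaining candidate, and it agrees with g on all 8 inputs.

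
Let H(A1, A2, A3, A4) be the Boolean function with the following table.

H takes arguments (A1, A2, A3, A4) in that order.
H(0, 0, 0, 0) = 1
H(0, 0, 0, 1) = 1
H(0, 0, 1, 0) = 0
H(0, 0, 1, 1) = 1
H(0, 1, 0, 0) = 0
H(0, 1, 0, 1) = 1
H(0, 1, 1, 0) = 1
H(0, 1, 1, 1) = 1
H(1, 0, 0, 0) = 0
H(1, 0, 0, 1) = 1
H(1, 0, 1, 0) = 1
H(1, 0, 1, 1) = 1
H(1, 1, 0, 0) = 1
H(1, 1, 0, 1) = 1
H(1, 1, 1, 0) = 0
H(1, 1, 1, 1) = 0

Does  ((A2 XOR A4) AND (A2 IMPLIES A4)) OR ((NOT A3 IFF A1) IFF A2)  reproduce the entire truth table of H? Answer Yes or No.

No

Test each input against both H and the formula:
  A1=0, A2=0, A3=0, A4=0: formula gives 1, H = 1 ✓
  A1=0, A2=0, A3=0, A4=1: formula gives 1, H = 1 ✓
  A1=0, A2=0, A3=1, A4=0: formula gives 0, H = 0 ✓
  A1=0, A2=0, A3=1, A4=1: formula gives 1, H = 1 ✓
  …
  A1=0, A2=1, A3=0, A4=1: formula gives 0, but H = 1 ✗
Since they disagree at (0,1,0,1), the expression is not a correct formula for H.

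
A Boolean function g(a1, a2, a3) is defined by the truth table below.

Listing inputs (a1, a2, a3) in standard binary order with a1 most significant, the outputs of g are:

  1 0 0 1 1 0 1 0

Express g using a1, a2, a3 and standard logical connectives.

g=1 on 4 inputs: (0,0,0), (0,1,1), (1,0,0), (1,1,0). Reading each as a conjunction of literals (¬a1·¬a2·¬a3, ¬a1·a2·a3, a1·¬a2·¬a3, a1·a2·¬a3) and taking the OR gives the canonical DNF.

g(a1, a2, a3) = ((((NOT a1 AND NOT a2) AND NOT a3) OR ((NOT a1 AND a2) AND a3)) OR ((a1 AND NOT a2) AND NOT a3)) OR ((a1 AND a2) AND NOT a3)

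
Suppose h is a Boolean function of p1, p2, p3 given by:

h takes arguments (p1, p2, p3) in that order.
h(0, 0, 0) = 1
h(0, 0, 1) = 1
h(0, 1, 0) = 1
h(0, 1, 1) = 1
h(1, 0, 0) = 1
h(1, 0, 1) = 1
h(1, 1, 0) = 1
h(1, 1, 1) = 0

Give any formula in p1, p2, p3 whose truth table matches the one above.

The output is 0 only when every input is 1 — NAND of all inputs.

h(p1, p2, p3) = not ((p1 and p2) and p3)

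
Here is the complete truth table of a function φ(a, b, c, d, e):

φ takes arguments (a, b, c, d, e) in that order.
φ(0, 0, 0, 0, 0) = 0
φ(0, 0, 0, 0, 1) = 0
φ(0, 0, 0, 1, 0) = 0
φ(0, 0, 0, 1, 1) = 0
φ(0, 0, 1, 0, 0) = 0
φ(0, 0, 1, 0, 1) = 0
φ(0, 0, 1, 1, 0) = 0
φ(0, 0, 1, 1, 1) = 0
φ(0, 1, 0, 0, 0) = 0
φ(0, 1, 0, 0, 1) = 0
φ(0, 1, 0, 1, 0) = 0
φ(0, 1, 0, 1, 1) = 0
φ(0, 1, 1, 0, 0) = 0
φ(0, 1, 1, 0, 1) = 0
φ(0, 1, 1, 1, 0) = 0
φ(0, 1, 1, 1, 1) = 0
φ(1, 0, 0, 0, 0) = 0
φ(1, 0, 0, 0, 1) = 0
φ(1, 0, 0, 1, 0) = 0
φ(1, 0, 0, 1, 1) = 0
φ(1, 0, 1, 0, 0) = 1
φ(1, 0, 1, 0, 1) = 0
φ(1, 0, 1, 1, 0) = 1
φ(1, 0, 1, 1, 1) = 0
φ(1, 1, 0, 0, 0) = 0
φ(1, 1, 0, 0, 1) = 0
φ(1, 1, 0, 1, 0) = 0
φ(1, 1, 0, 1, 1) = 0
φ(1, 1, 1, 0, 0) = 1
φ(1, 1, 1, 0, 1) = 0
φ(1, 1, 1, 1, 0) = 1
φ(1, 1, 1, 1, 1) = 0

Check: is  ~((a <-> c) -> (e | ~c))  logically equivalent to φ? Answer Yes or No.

Check the formula against φ row by row:
  a=0, b=0, c=0, d=0, e=0: formula gives 0, φ = 0 ✓
  a=0, b=0, c=0, d=0, e=1: formula gives 0, φ = 0 ✓
  a=0, b=0, c=0, d=1, e=0: formula gives 0, φ = 0 ✓
  a=0, b=0, c=0, d=1, e=1: formula gives 0, φ = 0 ✓
  …and likewise for the remaining 28 rows.
Every row agrees, so the formula is equivalent.

Yes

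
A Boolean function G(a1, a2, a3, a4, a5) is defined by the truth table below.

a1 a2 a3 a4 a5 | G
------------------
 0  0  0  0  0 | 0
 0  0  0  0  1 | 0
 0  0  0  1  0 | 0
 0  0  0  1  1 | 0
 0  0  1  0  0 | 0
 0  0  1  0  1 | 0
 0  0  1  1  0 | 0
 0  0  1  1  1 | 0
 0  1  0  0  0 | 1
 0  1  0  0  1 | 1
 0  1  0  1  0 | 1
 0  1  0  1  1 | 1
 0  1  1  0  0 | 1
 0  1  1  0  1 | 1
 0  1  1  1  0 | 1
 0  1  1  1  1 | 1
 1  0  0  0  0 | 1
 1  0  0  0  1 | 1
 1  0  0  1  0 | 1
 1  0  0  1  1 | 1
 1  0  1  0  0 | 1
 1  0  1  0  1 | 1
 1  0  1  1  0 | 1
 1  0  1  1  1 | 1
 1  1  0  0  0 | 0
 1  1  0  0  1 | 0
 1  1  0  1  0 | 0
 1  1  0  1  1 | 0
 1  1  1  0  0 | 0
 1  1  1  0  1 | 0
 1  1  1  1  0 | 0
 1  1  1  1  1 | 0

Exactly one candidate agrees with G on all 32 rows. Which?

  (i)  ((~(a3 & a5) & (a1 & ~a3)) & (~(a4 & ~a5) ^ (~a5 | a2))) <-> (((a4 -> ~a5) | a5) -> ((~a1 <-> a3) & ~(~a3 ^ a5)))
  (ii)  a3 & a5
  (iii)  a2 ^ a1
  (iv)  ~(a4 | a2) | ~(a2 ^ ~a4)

(i) disagrees with G on (0,0,0,0,0) (formula → 1, table → 0); rule it out.
(ii) disagrees with G on (0,0,1,0,1) (formula → 1, table → 0); rule it out.
(iv) disagrees with G on (0,0,0,0,0) (formula → 1, table → 0); rule it out.
Only (iii) survives; checking it on all 32 rows confirms it matches G.

iii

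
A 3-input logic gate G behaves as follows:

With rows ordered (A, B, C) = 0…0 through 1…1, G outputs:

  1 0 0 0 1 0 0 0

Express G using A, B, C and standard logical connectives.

Collect the rows where G=1 — (0,0,0), (1,0,0) — and write one minterm per row: ¬A·¬B·¬C, A·¬B·¬C. Their union (logical OR) reproduces the table exactly.

G(A, B, C) = ((A' · B') · C') + ((A · B') · C')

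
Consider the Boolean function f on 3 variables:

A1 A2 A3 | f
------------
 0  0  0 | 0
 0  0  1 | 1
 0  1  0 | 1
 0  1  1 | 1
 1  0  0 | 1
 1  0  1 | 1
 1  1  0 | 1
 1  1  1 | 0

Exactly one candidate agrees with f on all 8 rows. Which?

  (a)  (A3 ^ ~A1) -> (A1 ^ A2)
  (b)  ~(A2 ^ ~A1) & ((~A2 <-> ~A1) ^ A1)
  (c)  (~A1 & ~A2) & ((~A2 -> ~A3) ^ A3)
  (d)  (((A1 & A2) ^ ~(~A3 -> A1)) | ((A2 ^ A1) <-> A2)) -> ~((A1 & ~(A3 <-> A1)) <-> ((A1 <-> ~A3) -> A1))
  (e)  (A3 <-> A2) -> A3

a

(b) fails at (0,0,1): the formula yields 0, f is 1.
(c) fails at (0,0,0): the formula yields 1, f is 0.
(d) fails at (0,0,0): the formula yields 1, f is 0.
(e) fails at (1,0,0): the formula yields 0, f is 1.
That leaves (a). Evaluating it on every row reproduces the table of f exactly.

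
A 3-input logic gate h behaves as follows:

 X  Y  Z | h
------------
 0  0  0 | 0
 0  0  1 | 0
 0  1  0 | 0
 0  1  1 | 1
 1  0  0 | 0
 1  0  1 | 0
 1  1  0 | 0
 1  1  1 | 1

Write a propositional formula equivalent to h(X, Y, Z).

The 1-rows are (0,1,1), (1,1,1). Each contributes one minterm — ¬X·Y·Z; X·Y·Z — and their disjunction is a sum-of-products form of h.

h(X, Y, Z) = ((~X & Y) & Z) | ((X & Y) & Z)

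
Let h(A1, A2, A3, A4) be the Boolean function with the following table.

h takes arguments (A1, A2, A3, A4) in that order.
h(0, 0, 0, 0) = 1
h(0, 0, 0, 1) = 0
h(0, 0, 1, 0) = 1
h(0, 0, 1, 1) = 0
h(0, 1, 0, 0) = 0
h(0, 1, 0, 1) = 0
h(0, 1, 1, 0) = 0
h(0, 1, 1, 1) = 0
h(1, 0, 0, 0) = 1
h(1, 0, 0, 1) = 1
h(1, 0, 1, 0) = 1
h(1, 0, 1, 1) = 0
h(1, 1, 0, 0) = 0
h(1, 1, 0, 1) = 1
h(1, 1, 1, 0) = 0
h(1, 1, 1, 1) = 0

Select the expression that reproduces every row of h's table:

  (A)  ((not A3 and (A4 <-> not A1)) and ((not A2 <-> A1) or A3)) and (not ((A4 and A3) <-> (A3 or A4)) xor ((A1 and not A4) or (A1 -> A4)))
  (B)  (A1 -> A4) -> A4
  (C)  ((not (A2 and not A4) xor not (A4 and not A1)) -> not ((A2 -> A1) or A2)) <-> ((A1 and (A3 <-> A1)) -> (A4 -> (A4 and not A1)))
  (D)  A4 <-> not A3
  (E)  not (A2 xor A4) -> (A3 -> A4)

C

(A): at (0,0,0,0) it gives 0, but h = 1 — eliminated.
(B): at (0,0,0,0) it gives 0, but h = 1 — eliminated.
(D): at (0,0,0,0) it gives 0, but h = 1 — eliminated.
(E): at (0,0,0,1) it gives 1, but h = 0 — eliminated.
(C) is the remaining candidate, and it agrees with h on all 16 inputs.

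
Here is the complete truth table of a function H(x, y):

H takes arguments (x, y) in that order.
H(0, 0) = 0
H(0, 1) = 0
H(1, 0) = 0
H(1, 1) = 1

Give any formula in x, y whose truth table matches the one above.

H(x, y) = x AND y

The output is 1 only when every input is 1 — the AND of all inputs.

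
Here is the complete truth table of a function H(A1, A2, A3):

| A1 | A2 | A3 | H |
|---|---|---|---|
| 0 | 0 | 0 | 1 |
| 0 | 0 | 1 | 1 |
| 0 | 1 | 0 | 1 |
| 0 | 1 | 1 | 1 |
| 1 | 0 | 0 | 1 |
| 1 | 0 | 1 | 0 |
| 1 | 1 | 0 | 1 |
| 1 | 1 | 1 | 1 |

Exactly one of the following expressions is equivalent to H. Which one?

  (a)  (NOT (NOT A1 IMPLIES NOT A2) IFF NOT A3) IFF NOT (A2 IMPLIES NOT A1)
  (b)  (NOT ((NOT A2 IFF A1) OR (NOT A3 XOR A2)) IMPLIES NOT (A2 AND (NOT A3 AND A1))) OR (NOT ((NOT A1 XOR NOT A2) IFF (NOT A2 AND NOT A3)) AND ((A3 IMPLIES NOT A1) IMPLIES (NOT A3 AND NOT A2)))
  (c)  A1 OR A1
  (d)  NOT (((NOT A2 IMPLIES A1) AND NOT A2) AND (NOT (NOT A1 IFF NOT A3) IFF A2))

d

(a) fails at (0,0,1): the formula yields 0, H is 1.
(b) fails at (1,0,1): the formula yields 1, H is 0.
(c) fails at (0,0,0): the formula yields 0, H is 1.
(d) is the remaining candidate, and it agrees with H on all 8 inputs.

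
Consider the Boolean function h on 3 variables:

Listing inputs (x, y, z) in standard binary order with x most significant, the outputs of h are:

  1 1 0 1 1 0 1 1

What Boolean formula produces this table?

h is 0 on only 2 rows — (0,1,0), (1,0,1). Writing each as a minterm (¬x·y·¬z, x·¬y·z) and OR-ing them characterizes exactly where h=0, so h is the negation of that disjunction.

h(x, y, z) = ¬(((¬x ∧ y) ∧ ¬z) ∨ ((x ∧ ¬y) ∧ z))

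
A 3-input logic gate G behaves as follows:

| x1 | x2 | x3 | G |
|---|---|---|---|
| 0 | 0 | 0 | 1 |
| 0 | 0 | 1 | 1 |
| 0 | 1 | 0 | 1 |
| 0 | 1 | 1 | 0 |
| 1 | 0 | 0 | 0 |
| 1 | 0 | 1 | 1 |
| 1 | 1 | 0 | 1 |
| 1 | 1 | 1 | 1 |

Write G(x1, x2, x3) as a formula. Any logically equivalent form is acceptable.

G(x1, x2, x3) = (((x1' · x2) · x3) + ((x1 · x2') · x3'))'

There are just 2 zero rows: (0,1,1), (1,0,0). Their minterms are ¬x1·x2·x3, x1·¬x2·¬x3; the OR of those covers precisely the 0-outputs, and negating it yields G.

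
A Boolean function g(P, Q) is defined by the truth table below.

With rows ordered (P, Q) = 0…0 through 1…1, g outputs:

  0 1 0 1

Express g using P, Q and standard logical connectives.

g(P, Q) = Q

The output simply equals Q.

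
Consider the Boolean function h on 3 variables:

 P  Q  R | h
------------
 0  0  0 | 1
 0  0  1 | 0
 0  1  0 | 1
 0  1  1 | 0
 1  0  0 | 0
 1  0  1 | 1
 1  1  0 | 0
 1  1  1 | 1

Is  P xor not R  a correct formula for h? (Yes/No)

Check the formula against h row by row:
  P=0, Q=0, R=0: formula gives 1, h = 1 ✓
  P=0, Q=0, R=1: formula gives 0, h = 0 ✓
  P=0, Q=1, R=0: formula gives 1, h = 1 ✓
  P=0, Q=1, R=1: formula gives 0, h = 0 ✓
  P=1, Q=0, R=0: formula gives 0, h = 0 ✓
  …and likewise for the remaining 3 rows.
All 8 rows match — the expression computes h exactly.

Yes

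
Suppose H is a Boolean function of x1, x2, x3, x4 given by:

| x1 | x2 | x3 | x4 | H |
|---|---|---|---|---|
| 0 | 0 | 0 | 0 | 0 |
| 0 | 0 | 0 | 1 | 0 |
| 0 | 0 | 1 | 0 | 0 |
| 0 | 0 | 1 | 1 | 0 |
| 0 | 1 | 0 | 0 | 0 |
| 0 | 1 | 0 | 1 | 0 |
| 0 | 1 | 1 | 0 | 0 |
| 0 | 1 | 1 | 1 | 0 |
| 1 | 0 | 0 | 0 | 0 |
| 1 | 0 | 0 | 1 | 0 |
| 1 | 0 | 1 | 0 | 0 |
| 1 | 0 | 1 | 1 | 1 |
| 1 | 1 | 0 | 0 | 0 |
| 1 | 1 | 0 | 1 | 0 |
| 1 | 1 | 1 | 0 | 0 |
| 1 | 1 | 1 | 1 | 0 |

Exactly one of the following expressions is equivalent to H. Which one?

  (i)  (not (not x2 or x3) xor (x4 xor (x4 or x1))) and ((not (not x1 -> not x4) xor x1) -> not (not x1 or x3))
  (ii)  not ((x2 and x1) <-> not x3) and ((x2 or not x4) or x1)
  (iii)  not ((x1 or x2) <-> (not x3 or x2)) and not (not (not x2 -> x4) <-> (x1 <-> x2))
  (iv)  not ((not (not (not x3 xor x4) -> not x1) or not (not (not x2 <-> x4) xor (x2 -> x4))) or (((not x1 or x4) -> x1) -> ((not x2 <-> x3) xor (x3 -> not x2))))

iv

(i): at (0,1,0,0) it gives 1, but H = 0 — eliminated.
(ii): at (0,0,0,0) it gives 1, but H = 0 — eliminated.
(iii): at (0,0,0,1) it gives 1, but H = 0 — eliminated.
(iv) is the remaining candidate, and it agrees with H on all 16 inputs.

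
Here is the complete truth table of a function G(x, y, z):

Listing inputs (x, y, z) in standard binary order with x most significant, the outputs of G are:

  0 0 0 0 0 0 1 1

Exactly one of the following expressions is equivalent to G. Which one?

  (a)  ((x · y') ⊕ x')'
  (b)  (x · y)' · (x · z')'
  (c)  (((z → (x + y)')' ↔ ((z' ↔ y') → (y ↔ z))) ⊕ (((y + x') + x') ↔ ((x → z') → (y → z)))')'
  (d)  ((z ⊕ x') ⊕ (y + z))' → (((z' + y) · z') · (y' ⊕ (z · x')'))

(b): at (0,0,0) it gives 1, but G = 0 — eliminated.
(c): at (0,0,0) it gives 1, but G = 0 — eliminated.
(d): at (0,0,0) it gives 1, but G = 0 — eliminated.
(a) is the remaining candidate, and it agrees with G on all 8 inputs.

a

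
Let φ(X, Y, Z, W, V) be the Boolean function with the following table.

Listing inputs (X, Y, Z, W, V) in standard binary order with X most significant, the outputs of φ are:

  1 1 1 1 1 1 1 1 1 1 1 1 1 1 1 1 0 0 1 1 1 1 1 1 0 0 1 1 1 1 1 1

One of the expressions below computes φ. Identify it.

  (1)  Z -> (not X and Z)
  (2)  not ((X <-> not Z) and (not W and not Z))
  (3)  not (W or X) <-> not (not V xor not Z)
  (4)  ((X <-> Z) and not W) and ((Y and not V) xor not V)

(1) fails at (1,0,0,0,0): the formula yields 1, φ is 0.
(3) fails at (0,0,0,0,1): the formula yields 0, φ is 1.
(4) fails at (0,0,0,0,1): the formula yields 0, φ is 1.
That leaves (2). Evaluating it on every row reproduces the table of φ exactly.

2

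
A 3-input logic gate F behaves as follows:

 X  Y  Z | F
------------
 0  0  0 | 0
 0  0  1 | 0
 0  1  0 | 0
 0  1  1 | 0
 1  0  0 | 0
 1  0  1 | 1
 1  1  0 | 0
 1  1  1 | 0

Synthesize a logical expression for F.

F is 1 on exactly one input, (1,0,1), whose minterm is X·¬Y·Z. So F is just that conjunction.

F(X, Y, Z) = (X and not Y) and Z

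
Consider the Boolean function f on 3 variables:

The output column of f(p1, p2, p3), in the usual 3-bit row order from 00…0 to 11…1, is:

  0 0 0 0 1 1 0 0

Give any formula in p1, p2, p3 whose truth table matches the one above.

f=1 on 2 inputs: (1,0,0), (1,0,1). Reading each as a conjunction of literals (p1·¬p2·¬p3, p1·¬p2·p3) and taking the OR gives the canonical DNF.

f(p1, p2, p3) = ((p1 AND NOT p2) AND NOT p3) OR ((p1 AND NOT p2) AND p3)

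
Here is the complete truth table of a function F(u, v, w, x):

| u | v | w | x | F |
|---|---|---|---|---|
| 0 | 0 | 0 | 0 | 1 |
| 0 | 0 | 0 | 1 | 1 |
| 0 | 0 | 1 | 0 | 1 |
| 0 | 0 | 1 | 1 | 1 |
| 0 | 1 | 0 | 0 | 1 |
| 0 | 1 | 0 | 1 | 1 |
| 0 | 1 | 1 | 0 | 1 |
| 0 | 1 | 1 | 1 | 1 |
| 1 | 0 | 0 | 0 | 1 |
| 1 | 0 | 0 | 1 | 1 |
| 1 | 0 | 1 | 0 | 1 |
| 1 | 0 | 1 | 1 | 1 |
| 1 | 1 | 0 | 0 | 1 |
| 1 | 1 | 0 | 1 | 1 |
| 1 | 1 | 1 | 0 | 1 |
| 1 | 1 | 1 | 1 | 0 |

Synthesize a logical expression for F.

The output is 0 only when every input is 1 — NAND of all inputs.

F(u, v, w, x) = not (((u and v) and w) and x)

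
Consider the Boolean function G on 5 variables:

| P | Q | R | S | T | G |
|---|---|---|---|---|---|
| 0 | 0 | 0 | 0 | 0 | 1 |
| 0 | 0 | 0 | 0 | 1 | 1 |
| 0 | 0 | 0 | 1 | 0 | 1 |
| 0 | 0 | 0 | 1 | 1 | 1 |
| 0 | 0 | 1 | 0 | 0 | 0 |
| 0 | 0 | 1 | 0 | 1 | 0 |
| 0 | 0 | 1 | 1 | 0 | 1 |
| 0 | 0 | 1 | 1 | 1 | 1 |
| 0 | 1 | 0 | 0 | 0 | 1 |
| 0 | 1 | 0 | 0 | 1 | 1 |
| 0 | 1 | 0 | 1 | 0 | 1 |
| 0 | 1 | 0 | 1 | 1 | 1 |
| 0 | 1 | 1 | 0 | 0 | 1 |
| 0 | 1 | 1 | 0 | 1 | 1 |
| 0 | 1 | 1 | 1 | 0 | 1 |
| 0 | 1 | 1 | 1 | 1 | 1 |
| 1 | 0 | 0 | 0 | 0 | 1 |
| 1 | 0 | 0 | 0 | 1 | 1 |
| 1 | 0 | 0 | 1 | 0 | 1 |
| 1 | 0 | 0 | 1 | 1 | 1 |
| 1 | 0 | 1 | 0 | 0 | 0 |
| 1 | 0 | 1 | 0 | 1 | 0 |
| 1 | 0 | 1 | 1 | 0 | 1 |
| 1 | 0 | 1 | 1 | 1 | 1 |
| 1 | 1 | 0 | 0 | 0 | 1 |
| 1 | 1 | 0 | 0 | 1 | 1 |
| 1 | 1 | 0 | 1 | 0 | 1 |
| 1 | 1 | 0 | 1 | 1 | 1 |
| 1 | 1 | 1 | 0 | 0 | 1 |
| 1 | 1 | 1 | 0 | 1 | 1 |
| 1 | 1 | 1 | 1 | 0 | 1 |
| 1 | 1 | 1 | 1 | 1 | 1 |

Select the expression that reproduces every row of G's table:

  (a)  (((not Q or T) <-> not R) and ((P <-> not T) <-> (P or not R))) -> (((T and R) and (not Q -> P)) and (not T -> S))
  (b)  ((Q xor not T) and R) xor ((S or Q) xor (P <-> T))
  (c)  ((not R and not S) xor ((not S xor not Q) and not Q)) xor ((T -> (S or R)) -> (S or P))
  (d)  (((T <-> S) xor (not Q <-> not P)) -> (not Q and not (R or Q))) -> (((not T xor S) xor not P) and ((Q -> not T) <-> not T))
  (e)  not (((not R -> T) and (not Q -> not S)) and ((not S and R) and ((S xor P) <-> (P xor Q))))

(a): at (0,0,0,0,1) it gives 0, but G = 1 — eliminated.
(b): at (0,0,0,0,1) it gives 0, but G = 1 — eliminated.
(c): at (0,0,0,0,1) it gives 0, but G = 1 — eliminated.
(d): at (0,0,0,0,0) it gives 0, but G = 1 — eliminated.
Only (e) survives; checking it on all 32 rows confirms it matches G.

e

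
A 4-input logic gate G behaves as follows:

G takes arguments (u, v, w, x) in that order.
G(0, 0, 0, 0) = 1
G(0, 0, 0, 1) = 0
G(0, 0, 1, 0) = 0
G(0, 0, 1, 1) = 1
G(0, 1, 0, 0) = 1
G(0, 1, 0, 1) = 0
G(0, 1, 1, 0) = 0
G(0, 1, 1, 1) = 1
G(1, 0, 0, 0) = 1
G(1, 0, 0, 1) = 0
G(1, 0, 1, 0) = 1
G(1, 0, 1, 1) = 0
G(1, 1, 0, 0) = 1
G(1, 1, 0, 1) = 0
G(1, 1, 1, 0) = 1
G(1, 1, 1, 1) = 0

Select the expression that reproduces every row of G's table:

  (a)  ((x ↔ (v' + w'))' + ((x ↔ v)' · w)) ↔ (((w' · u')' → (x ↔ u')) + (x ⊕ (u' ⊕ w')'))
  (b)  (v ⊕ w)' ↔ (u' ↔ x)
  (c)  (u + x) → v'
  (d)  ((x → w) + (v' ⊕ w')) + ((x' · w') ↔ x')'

a

(b) disagrees with G on (0,0,0,0) (formula → 0, table → 1); rule it out.
(c) disagrees with G on (0,0,0,1) (formula → 1, table → 0); rule it out.
(d) disagrees with G on (0,0,1,0) (formula → 1, table → 0); rule it out.
(a) is the remaining candidate, and it agrees with G on all 16 inputs.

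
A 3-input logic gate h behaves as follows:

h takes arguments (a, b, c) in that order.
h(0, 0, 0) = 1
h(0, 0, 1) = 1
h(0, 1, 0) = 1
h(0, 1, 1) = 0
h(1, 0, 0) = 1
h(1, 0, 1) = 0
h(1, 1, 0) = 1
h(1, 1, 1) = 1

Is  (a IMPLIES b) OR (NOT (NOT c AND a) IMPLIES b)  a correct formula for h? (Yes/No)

Test each input against both h and the formula:
  a=0, b=0, c=0: formula gives 1, h = 1 ✓
  a=0, b=0, c=1: formula gives 1, h = 1 ✓
  a=0, b=1, c=0: formula gives 1, h = 1 ✓
  a=0, b=1, c=1: formula gives 1, but h = 0 ✗
A single disagreement suffices: at (0,1,1) they differ, so the formula does not compute h.

No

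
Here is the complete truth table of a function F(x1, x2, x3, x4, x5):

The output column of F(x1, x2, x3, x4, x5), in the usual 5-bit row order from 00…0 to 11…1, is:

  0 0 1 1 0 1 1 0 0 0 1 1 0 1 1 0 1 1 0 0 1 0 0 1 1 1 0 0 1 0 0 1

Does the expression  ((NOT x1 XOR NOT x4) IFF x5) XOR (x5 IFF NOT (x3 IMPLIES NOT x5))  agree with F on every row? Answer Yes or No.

Yes

Evaluate ((NOT x1 XOR NOT x4) IFF x5) XOR (x5 IFF NOT (x3 IMPLIES NOT x5)) on each row and compare to F:
  x1=0, x2=0, x3=0, x4=0, x5=0: formula gives 0, F = 0 ✓
  x1=0, x2=0, x3=0, x4=0, x5=1: formula gives 0, F = 0 ✓
  x1=0, x2=0, x3=0, x4=1, x5=0: formula gives 1, F = 1 ✓
  x1=0, x2=0, x3=0, x4=1, x5=1: formula gives 1, F = 1 ✓
  … (the remaining 28 rows also agree.)
No disagreement on any input; they are logically equivalent.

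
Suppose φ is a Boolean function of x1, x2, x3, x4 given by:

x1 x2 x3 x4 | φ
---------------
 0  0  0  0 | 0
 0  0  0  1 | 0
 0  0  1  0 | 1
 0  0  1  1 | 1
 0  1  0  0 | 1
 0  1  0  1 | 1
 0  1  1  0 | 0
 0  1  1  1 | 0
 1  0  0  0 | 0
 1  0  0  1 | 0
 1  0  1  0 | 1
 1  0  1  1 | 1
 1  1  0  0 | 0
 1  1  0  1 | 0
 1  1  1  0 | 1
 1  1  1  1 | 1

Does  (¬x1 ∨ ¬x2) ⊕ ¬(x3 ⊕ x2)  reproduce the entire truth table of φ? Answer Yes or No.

Check the formula against φ row by row:
  x1=0, x2=0, x3=0, x4=0: formula gives 0, φ = 0 ✓
  x1=0, x2=0, x3=0, x4=1: formula gives 0, φ = 0 ✓
  x1=0, x2=0, x3=1, x4=0: formula gives 1, φ = 1 ✓
  x1=0, x2=0, x3=1, x4=1: formula gives 1, φ = 1 ✓
  … (the remaining 12 rows also agree.)
Every row agrees, so the formula is equivalent.

Yes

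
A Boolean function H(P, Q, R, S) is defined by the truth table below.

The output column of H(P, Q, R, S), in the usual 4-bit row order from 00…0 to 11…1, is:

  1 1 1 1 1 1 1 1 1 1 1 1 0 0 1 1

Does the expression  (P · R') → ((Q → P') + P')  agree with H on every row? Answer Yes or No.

Yes

Test each input against both H and the formula:
  P=0, Q=0, R=0, S=0: formula gives 1, H = 1 ✓
  P=0, Q=0, R=0, S=1: formula gives 1, H = 1 ✓
  P=0, Q=0, R=1, S=0: formula gives 1, H = 1 ✓
  P=0, Q=0, R=1, S=1: formula gives 1, H = 1 ✓
  … (the remaining 12 rows also agree.)
No disagreement on any input; they are logically equivalent.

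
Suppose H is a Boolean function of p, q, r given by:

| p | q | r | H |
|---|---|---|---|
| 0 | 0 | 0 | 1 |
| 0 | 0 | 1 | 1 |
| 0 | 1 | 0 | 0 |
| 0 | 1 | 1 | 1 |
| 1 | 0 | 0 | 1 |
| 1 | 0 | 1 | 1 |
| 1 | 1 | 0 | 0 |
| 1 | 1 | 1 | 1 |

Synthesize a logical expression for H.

H is 0 on only 2 rows — (0,1,0), (1,1,0). Writing each as a minterm (¬p·q·¬r, p·q·¬r) and OR-ing them characterizes exactly where H=0, so H is the negation of that disjunction.

H(p, q, r) = ¬(((¬p ∧ q) ∧ ¬r) ∨ ((p ∧ q) ∧ ¬r))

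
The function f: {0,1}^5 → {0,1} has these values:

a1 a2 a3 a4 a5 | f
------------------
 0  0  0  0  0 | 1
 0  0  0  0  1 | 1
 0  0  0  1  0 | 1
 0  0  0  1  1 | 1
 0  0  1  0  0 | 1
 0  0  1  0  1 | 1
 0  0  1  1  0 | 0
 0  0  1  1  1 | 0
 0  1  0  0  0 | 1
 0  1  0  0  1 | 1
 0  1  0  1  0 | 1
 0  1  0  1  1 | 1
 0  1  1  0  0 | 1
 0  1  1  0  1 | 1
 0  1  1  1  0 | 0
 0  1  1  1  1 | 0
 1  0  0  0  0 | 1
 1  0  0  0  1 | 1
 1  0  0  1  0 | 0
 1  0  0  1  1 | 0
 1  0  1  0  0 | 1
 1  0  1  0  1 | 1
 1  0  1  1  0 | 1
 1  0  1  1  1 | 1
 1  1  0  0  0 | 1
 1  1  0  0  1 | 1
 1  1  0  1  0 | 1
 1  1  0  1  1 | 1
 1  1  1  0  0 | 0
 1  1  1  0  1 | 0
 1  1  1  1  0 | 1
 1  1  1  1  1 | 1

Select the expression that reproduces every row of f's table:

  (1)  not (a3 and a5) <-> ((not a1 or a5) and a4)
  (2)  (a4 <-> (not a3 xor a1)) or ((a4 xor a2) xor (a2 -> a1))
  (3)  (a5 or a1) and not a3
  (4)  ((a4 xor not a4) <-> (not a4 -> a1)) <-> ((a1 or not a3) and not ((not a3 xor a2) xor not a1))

(1) fails at (0,0,0,0,0): the formula yields 0, f is 1.
(3) fails at (0,0,0,0,0): the formula yields 0, f is 1.
(4) fails at (0,0,0,0,0): the formula yields 0, f is 1.
Only (2) survives; checking it on all 32 rows confirms it matches f.

2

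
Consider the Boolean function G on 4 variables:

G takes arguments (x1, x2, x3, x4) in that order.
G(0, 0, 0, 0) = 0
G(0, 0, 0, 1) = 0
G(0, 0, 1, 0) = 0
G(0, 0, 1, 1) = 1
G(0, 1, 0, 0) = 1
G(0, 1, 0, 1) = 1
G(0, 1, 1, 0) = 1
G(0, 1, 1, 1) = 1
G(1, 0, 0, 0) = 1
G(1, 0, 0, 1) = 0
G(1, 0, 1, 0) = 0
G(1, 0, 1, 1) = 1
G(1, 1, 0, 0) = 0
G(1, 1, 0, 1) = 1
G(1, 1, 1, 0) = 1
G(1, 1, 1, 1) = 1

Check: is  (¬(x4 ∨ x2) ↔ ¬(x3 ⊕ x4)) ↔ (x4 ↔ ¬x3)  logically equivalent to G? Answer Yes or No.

Check the formula against G row by row:
  x1=0, x2=0, x3=0, x4=0: formula gives 0, G = 0 ✓
  x1=0, x2=0, x3=0, x4=1: formula gives 1, but G = 0 ✗
A single disagreement suffices: at (0,0,0,1) they differ, so the formula does not compute G.

No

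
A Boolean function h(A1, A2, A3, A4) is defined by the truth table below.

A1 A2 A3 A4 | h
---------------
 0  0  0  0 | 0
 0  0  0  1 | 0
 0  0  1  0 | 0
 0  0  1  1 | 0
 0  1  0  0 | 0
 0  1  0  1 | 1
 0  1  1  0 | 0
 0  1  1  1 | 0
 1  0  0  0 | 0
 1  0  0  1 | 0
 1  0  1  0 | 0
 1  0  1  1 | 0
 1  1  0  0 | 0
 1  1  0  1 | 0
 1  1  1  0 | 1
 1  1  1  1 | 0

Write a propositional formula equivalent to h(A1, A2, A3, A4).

h=1 on 2 inputs: (0,1,0,1), (1,1,1,0). Reading each as a conjunction of literals (¬A1·A2·¬A3·A4, A1·A2·A3·¬A4) and taking the OR gives the canonical DNF.

h(A1, A2, A3, A4) = (((~A1 & A2) & ~A3) & A4) | (((A1 & A2) & A3) & ~A4)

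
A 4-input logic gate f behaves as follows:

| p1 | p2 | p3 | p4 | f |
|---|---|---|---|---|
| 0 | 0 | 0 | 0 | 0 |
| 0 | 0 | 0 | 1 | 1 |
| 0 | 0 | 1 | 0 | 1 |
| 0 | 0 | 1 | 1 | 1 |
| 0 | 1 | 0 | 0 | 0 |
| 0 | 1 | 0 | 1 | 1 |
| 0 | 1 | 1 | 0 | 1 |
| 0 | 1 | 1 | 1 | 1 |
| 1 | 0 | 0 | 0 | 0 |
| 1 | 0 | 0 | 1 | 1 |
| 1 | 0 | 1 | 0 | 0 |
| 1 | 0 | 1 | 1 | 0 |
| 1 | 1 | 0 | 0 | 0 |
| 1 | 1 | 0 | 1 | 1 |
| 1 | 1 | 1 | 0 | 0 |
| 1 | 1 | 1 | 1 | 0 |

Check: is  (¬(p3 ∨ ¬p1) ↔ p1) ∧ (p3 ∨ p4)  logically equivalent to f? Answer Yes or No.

Yes

Check the formula against f row by row:
  p1=0, p2=0, p3=0, p4=0: formula gives 0, f = 0 ✓
  p1=0, p2=0, p3=0, p4=1: formula gives 1, f = 1 ✓
  p1=0, p2=0, p3=1, p4=0: formula gives 1, f = 1 ✓
  p1=0, p2=0, p3=1, p4=1: formula gives 1, f = 1 ✓
  … (the remaining 12 rows also agree.)
All 16 rows match — the expression computes f exactly.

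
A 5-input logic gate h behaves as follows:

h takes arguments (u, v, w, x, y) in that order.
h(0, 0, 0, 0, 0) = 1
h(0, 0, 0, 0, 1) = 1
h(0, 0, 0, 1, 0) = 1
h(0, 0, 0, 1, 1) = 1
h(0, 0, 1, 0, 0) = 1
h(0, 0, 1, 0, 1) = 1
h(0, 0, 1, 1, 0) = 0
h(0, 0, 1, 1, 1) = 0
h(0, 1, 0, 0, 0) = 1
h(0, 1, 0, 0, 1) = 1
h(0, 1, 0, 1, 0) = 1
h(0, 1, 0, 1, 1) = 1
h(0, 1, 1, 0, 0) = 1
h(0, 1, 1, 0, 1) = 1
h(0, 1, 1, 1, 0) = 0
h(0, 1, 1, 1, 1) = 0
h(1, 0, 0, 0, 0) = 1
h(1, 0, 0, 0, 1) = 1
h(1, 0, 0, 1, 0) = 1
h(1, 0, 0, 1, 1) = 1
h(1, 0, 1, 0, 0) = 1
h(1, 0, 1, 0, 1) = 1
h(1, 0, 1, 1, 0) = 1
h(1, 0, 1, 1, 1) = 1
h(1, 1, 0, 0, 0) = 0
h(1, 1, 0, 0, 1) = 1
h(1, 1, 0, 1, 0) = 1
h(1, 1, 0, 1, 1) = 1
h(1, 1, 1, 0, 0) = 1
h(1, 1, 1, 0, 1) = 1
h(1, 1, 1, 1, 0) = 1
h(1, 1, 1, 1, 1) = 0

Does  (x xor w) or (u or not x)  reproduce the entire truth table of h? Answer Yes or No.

Check the formula against h row by row:
  u=0, v=0, w=0, x=0, y=0: formula gives 1, h = 1 ✓
  u=0, v=0, w=0, x=0, y=1: formula gives 1, h = 1 ✓
  u=0, v=0, w=0, x=1, y=0: formula gives 1, h = 1 ✓
  u=0, v=0, w=0, x=1, y=1: formula gives 1, h = 1 ✓
  …
  u=1, v=1, w=0, x=0, y=0: formula gives 1, but h = 0 ✗
A single disagreement suffices: at (1,1,0,0,0) they differ, so the formula does not compute h.

No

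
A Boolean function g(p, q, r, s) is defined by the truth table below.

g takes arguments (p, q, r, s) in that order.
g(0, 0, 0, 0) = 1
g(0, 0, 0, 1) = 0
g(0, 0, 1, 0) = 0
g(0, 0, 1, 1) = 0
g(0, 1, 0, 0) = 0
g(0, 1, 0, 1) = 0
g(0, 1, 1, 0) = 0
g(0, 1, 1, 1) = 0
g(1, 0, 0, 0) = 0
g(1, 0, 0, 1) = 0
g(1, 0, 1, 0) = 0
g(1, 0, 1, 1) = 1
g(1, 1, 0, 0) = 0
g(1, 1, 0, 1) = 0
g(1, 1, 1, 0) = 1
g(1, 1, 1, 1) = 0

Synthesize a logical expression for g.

g(p, q, r, s) = ((((¬p ∧ ¬q) ∧ ¬r) ∧ ¬s) ∨ (((p ∧ ¬q) ∧ r) ∧ s)) ∨ (((p ∧ q) ∧ r) ∧ ¬s)

Collect the rows where g=1 — (0,0,0,0), (1,0,1,1), (1,1,1,0) — and write one minterm per row: ¬p·¬q·¬r·¬s, p·¬q·r·s, p·q·r·¬s. Their union (logical OR) reproduces the table exactly.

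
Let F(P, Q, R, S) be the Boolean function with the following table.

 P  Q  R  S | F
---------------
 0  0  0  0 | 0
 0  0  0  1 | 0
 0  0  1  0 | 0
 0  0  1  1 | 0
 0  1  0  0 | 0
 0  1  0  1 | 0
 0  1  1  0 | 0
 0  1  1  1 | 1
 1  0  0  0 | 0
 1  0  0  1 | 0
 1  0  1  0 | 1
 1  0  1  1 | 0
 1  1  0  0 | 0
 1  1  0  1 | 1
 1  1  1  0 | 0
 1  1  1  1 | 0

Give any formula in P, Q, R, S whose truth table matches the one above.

F(P, Q, R, S) = ((((P' · Q) · R) · S) + (((P · Q') · R) · S')) + (((P · Q) · R') · S)

Collect the rows where F=1 — (0,1,1,1), (1,0,1,0), (1,1,0,1) — and write one minterm per row: ¬P·Q·R·S, P·¬Q·R·¬S, P·Q·¬R·S. Their union (logical OR) reproduces the table exactly.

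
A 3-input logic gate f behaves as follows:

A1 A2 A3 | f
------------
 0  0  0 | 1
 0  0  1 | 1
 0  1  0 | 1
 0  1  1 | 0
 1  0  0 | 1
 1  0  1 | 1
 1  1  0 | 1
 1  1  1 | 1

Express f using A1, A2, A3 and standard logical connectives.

Only row (0,1,1) gives 0. So f is 1 everywhere except there — the complement of the minterm ¬A1·A2·A3.

f(A1, A2, A3) = ~((~A1 & A2) & A3)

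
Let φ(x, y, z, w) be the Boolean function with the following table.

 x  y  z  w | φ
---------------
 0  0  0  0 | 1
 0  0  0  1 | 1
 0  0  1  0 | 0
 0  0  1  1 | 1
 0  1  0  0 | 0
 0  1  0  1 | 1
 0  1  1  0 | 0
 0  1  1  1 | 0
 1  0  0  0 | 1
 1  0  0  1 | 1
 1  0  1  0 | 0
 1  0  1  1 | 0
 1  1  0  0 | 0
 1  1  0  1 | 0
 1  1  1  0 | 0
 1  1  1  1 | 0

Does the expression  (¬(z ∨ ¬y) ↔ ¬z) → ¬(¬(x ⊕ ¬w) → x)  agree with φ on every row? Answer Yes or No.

Test each input against both φ and the formula:
  x=0, y=0, z=0, w=0: formula gives 1, φ = 1 ✓
  x=0, y=0, z=0, w=1: formula gives 1, φ = 1 ✓
  x=0, y=0, z=1, w=0: formula gives 0, φ = 0 ✓
  x=0, y=0, z=1, w=1: formula gives 1, φ = 1 ✓
  …
  x=0, y=1, z=1, w=1: formula gives 1, but φ = 0 ✗
Row (0,1,1,1) is a counterexample, so the formula is not equivalent to φ.

No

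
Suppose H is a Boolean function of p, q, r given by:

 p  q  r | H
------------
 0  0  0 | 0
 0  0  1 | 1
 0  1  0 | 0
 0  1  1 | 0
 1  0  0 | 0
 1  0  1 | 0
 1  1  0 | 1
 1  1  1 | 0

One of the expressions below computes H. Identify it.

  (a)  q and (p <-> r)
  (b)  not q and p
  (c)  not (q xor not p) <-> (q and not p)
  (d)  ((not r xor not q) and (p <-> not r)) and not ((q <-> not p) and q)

(a): at (0,0,1) it gives 0, but H = 1 — eliminated.
(b): at (0,0,1) it gives 0, but H = 1 — eliminated.
(c): at (0,0,0) it gives 1, but H = 0 — eliminated.
That leaves (d). Evaluating it on every row reproduces the table of H exactly.

d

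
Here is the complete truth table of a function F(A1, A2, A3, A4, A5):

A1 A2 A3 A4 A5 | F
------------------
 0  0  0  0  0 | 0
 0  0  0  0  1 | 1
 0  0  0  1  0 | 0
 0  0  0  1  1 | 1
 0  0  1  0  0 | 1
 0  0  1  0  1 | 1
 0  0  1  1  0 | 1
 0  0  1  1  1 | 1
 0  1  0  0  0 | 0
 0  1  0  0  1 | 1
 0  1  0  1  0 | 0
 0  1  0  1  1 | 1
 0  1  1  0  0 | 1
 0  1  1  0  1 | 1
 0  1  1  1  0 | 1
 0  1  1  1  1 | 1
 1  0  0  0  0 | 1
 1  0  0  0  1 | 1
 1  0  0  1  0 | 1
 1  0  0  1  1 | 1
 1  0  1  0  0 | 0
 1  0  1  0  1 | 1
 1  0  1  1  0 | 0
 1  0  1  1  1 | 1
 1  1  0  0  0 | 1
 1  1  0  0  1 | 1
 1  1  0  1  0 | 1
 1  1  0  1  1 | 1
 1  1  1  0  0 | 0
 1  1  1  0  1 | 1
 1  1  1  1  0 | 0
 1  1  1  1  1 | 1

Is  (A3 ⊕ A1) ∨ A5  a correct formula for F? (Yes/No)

Test each input against both F and the formula:
  A1=0, A2=0, A3=0, A4=0, A5=0: formula gives 0, F = 0 ✓
  A1=0, A2=0, A3=0, A4=0, A5=1: formula gives 1, F = 1 ✓
  A1=0, A2=0, A3=0, A4=1, A5=0: formula gives 0, F = 0 ✓
  A1=0, A2=0, A3=0, A4=1, A5=1: formula gives 1, F = 1 ✓
  …and likewise for the remaining 28 rows.
All 32 rows match — the expression computes F exactly.

Yes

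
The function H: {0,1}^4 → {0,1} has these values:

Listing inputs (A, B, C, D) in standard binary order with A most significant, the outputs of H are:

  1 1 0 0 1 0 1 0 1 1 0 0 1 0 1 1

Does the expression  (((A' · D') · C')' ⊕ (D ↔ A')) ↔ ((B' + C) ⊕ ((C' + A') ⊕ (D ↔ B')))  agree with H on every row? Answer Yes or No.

No

Evaluate (((A' · D') · C')' ⊕ (D ↔ A')) ↔ ((B' + C) ⊕ ((C' + A') ⊕ (D ↔ B'))) on each row and compare to H:
  A=0, B=0, C=0, D=0: formula gives 1, H = 1 ✓
  A=0, B=0, C=0, D=1: formula gives 0, but H = 1 ✗
Since they disagree at (0,0,0,1), the expression is not a correct formula for H.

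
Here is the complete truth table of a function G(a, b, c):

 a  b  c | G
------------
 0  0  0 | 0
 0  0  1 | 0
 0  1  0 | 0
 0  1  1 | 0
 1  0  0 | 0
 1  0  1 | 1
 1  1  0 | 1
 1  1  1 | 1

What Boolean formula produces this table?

G(a, b, c) = (((a AND NOT b) AND c) OR ((a AND b) AND NOT c)) OR ((a AND b) AND c)

Collect the rows where G=1 — (1,0,1), (1,1,0), (1,1,1) — and write one minterm per row: a·¬b·c, a·b·¬c, a·b·c. Their union (logical OR) reproduces the table exactly.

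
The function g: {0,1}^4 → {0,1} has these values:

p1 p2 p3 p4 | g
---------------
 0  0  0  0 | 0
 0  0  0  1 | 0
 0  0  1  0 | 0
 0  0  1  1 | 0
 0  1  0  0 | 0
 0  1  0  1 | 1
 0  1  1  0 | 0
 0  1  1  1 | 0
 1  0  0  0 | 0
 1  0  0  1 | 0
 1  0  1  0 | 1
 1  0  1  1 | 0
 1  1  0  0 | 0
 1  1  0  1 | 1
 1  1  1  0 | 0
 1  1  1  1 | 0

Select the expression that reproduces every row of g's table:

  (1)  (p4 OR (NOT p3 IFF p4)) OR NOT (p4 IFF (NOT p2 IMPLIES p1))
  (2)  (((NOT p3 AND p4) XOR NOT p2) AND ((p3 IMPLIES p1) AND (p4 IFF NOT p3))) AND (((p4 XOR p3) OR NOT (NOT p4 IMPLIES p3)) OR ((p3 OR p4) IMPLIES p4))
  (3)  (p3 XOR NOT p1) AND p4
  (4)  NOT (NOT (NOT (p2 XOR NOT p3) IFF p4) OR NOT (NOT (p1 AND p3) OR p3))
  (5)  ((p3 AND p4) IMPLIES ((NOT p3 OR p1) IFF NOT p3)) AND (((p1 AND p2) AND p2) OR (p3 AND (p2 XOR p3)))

2

(1) fails at (0,0,0,1): the formula yields 1, g is 0.
(3) fails at (0,0,0,1): the formula yields 1, g is 0.
(4) fails at (0,0,0,0): the formula yields 1, g is 0.
(5) fails at (0,0,1,0): the formula yields 1, g is 0.
Only (2) survives; checking it on all 16 rows confirms it matches g.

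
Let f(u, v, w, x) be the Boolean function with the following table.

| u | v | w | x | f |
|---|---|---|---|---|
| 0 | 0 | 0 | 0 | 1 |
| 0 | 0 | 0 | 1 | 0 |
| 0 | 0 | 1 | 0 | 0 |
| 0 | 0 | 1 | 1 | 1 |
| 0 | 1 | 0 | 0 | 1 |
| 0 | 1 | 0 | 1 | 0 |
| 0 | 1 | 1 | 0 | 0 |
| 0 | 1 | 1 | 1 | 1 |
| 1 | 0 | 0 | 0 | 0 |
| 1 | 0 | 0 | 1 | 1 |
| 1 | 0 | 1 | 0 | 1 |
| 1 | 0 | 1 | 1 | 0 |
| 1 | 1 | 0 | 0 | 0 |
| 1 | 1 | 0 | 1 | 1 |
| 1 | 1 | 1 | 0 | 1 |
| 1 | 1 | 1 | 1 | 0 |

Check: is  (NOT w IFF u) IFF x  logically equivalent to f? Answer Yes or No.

Test each input against both f and the formula:
  u=0, v=0, w=0, x=0: formula gives 1, f = 1 ✓
  u=0, v=0, w=0, x=1: formula gives 0, f = 0 ✓
  u=0, v=0, w=1, x=0: formula gives 0, f = 0 ✓
  u=0, v=0, w=1, x=1: formula gives 1, f = 1 ✓
  …and likewise for the remaining 12 rows.
No disagreement on any input; they are logically equivalent.

Yes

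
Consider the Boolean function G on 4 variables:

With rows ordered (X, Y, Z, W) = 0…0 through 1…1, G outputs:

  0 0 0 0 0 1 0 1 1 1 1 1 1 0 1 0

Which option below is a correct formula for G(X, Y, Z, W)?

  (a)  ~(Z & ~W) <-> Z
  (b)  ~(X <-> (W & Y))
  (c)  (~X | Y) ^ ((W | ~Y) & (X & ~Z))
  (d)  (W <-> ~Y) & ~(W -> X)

b

(a) disagrees with G on (0,0,1,1) (formula → 1, table → 0); rule it out.
(c) disagrees with G on (0,0,0,0) (formula → 1, table → 0); rule it out.
(d) disagrees with G on (0,0,0,1) (formula → 1, table → 0); rule it out.
Only (b) survives; checking it on all 16 rows confirms it matches G.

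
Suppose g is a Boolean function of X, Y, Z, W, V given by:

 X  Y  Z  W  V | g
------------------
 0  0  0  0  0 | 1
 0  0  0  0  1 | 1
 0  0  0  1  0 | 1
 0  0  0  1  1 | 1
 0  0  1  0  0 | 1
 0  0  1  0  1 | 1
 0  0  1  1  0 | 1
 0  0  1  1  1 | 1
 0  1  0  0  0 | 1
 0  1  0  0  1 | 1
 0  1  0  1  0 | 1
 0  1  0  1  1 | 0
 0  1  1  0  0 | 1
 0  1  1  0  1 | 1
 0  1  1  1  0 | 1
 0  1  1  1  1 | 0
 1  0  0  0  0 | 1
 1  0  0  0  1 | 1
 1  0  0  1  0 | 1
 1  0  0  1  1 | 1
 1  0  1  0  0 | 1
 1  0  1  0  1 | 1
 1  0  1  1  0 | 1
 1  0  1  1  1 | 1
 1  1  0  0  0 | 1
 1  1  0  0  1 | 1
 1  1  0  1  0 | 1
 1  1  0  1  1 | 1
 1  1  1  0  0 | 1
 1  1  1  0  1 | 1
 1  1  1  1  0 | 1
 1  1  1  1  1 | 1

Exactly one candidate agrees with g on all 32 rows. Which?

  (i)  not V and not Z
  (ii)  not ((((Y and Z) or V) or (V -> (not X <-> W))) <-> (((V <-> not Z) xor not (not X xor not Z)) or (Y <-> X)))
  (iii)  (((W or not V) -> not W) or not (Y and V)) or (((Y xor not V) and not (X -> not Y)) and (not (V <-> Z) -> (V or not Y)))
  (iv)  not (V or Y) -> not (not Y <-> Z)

iii

(i) disagrees with g on (0,0,0,0,1) (formula → 0, table → 1); rule it out.
(ii) disagrees with g on (0,0,0,0,0) (formula → 0, table → 1); rule it out.
(iv) disagrees with g on (0,0,1,0,0) (formula → 0, table → 1); rule it out.
That leaves (iii). Evaluating it on every row reproduces the table of g exactly.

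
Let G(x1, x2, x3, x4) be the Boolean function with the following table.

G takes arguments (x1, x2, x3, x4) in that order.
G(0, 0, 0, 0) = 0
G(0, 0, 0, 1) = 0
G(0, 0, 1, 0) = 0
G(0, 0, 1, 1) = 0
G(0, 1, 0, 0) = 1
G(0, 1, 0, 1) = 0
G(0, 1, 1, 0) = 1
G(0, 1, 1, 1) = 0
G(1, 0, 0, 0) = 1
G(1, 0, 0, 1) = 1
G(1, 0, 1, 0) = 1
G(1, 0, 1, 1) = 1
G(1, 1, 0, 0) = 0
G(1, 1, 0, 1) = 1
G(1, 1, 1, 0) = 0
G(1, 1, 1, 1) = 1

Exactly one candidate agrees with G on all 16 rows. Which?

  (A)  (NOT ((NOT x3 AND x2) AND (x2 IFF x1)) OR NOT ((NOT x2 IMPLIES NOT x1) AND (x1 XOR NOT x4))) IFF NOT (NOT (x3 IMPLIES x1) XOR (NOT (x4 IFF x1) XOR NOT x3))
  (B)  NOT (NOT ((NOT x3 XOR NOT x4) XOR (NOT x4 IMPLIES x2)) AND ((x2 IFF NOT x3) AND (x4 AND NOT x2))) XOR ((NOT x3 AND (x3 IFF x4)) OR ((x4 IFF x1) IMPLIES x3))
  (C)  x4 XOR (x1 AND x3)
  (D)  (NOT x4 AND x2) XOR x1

D

(A): at (0,0,0,1) it gives 1, but G = 0 — eliminated.
(B): at (0,1,0,0) it gives 0, but G = 1 — eliminated.
(C): at (0,0,0,1) it gives 1, but G = 0 — eliminated.
That leaves (D). Evaluating it on every row reproduces the table of G exactly.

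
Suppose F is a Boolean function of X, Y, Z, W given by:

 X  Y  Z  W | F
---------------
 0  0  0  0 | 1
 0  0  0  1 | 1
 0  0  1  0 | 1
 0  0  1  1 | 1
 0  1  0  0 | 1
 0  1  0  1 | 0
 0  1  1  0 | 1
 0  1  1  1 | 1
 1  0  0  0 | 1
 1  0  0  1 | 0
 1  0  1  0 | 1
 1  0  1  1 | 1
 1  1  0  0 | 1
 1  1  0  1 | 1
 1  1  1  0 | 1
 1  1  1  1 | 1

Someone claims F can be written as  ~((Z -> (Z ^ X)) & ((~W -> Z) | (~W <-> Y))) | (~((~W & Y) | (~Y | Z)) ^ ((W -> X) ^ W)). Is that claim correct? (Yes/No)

Yes

Test each input against both F and the formula:
  X=0, Y=0, Z=0, W=0: formula gives 1, F = 1 ✓
  X=0, Y=0, Z=0, W=1: formula gives 1, F = 1 ✓
  X=0, Y=0, Z=1, W=0: formula gives 1, F = 1 ✓
  X=0, Y=0, Z=1, W=1: formula gives 1, F = 1 ✓
  …and likewise for the remaining 12 rows.
No disagreement on any input; they are logically equivalent.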